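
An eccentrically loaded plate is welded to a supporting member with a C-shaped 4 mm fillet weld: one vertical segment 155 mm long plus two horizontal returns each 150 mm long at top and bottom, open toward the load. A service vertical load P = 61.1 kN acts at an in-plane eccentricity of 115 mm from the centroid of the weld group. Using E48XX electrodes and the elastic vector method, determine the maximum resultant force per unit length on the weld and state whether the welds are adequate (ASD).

E48XX → F_EXX = 480 MPa.
Total weld length L_w = 455 mm. Treat welds as unit-width lines.
Centroid: x̄ = 2×150×75 / 455 = 49.45 mm from the vertical weld.
Polar moment about centroid: J = I_x + I_y = [155³/12 + 2×150×77.5²] + [155×49.45² + 2(150³/12 + 150×25.55²)] = 3250000 mm³.
Direct shear f_v = P/L_w = 61.1×10³ / 455 = 134.3 N/mm (vertical).
Torsion M = P·e = 61.1×10³ × 115 = 7026500 N·mm.
Critical point at (x, y) = (100.5, 77.5) from centroid. f_tx = M·y/J = 167.6 N/mm; f_ty = M·x/J = 217.4 N/mm.
Resultant f_max = √[f_tx² + (f_v + f_ty)²] = √[167.6² + (134.3 + 217.4)²] = 389.6 N/mm.
Capacity per unit length: r_n/Ω = (1/2.0) × 0.6 × 480 × (0.707 × 4) = 407.2 N/mm.
389.6 ≤ 407.2 → adequate.

f_max ≈ 390 N/mm; adequate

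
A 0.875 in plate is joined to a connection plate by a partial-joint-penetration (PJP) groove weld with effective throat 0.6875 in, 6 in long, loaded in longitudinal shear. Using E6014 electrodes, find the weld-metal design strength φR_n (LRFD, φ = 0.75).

E60XX → F_EXX = 60 ksi.
Effective throat (given) t_e = 0.6875 in.
A_we = 0.6875 × 6 = 4.125 in².
F_nw = 0.6 F_EXX = 36 ksi.
φR_n = 0.75 × 36 × 4.125 = 111.4 kips.

φR_n ≈ 111 kips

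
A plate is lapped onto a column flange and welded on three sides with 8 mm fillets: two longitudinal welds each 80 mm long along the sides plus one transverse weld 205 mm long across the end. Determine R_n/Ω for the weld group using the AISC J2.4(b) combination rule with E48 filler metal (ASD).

E48XX → F_EXX = 480 MPa.
t_e = 0.707 × 8 = 5.656 mm.
R_nwl = 0.6 × 480 × 5.656 × 160 × 10⁻³ = 260.6 kN (longitudinal, 2 welds).
R_nwt = 0.6 × 480 × 5.656 × 205 × 10⁻³ = 333.9 kN (transverse, base value).
(i) R_nwl + R_nwt = 594.6 kN; (ii) 0.85 R_nwl + 1.5 R_nwt = 722.4 kN.
R_n = max = 722.4 kN [governs: (ii)]; R_n/Ω = 361.2 kN.

R_n/Ω ≈ 361 kN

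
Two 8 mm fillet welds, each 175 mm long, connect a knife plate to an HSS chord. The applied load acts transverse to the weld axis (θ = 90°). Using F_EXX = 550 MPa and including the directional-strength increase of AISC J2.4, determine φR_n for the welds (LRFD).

φR_n ≈ 735 kN

t_e = 0.707 × 8 = 5.656 mm; A_we = 5.656 × 350 = 1980 mm².
Directional factor: 1.0 + 0.5 sin^1.5(90°) = 1.5.
F_nw = 0.6 × 550 × 1.5 = 495 MPa.
φR_n = 0.75 × 495 × 1980 × 10⁻³ = 734.9 kN.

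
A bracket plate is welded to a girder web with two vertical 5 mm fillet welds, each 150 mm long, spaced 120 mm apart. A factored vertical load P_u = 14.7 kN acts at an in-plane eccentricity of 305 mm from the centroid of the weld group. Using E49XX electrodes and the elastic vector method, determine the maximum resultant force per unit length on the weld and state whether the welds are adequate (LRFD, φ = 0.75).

f_max ≈ 295 N/mm; adequate

E49XX → F_EXX = 490 MPa.
Total weld length L_w = 300 mm. Treat welds as unit-width lines.
Polar moment about centroid: J = 2[d³/12 + d(b/2)²] = 2[150³/12 + 150×60²] = 1642000 mm³.
Direct shear f_v = P/L_w = 14.7×10³ / 300 = 49 N/mm (vertical).
Torsion M = P·e = 14.7×10³ × 305 = 4483500 N·mm.
Critical point at (x, y) = (60, 75) from centroid. f_tx = M·y/J = 204.7 N/mm; f_ty = M·x/J = 163.8 N/mm.
Resultant f_max = √[f_tx² + (f_v + f_ty)²] = √[204.7² + (49 + 163.8)²] = 295.3 N/mm.
Capacity per unit length: φr_n = 0.75 × 0.6 × 490 × (0.707 × 5) = 779.5 N/mm.
295.3 ≤ 779.5 → adequate.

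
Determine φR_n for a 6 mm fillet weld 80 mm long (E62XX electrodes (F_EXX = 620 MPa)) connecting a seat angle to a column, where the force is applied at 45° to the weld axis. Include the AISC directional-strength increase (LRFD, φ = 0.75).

t_e = 0.707 × 6 = 4.242 mm; A_we = 4.242 × 80 = 339.4 mm².
Directional factor: 1.0 + 0.5 sin^1.5(45°) = 1.297.
F_nw = 0.6 × 620 × 1.297 = 482.6 MPa.
φR_n = 0.75 × 482.6 × 339.4 × 10⁻³ = 122.8 kN.

φR_n ≈ 123 kN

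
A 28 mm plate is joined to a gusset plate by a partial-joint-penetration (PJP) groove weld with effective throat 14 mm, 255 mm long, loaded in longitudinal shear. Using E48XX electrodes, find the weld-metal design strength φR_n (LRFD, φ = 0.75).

E48XX → F_EXX = 480 MPa.
Effective throat (given) t_e = 14 mm.
A_we = 14 × 255 = 3570 mm².
F_nw = 0.6 F_EXX = 288 MPa.
φR_n = 0.75 × 288 × 3570 × 10⁻³ = 771.1 kN.

φR_n ≈ 771 kN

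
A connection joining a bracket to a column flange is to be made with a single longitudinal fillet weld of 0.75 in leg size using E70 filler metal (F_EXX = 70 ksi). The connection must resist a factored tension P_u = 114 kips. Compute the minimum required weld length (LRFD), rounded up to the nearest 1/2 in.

L = 7 in

Throat t_e = 0.707 × 0.75 = 0.5302 in.
φr_n = 0.75 × 0.6 × 70 × 0.5302 = 16.7 kips/in.
L_req = P_u / φr_n = 114 / 16.7 = 6.825 in total.
Round up → use L = 7 in.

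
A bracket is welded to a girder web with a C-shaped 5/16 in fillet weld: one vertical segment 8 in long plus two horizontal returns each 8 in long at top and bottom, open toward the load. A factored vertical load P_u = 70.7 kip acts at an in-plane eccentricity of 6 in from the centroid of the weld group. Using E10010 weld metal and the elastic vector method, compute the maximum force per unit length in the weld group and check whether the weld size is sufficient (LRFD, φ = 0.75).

E100XX → F_EXX = 100 ksi.
Total weld length L_w = 24 in. Treat welds as unit-width lines.
Centroid: x̄ = 2×8×4 / 24 = 2.667 in from the vertical weld.
Polar moment about centroid: J = I_x + I_y = [8³/12 + 2×8×4²] + [8×2.667² + 2(8³/12 + 8×1.333²)] = 469.3 in³.
Direct shear f_v = P/L_w = 70.7 / 24 = 2.946 kip/in (vertical).
Torsion M = P·e = 70.7 × 6 = 424.2 kip·in.
Critical point at (x, y) = (5.333, 4) from centroid. f_tx = M·y/J = 3.615 kip/in; f_ty = M·x/J = 4.82 kip/in.
Resultant f_max = √[f_tx² + (f_v + f_ty)²] = √[3.615² + (2.946 + 4.82)²] = 8.567 kip/in.
Capacity per unit length: φr_n = 0.75 × 0.6 × 100 × (0.707 × 0.3125) = 9.942 kip/in.
8.567 ≤ 9.942 → adequate.

f_max ≈ 8.57 kip/in; adequate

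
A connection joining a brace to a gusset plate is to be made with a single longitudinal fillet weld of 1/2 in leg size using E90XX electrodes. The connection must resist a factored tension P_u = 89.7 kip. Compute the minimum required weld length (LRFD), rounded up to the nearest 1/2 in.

E90XX → F_EXX = 90 ksi.
Throat t_e = 0.707 × 0.5 = 0.3535 in.
φr_n = 0.75 × 0.6 × 90 × 0.3535 = 14.32 kip/in.
L_req = P_u / φr_n = 89.7 / 14.32 = 6.265 in total.
Round up → use L = 6.5 in.

L = 6.5 in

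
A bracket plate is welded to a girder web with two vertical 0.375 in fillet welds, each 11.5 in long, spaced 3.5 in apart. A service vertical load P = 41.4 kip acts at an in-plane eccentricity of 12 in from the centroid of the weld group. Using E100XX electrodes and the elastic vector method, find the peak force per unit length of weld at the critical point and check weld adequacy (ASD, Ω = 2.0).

E100XX → F_EXX = 100 ksi.
Total weld length L_w = 23 in. Treat welds as unit-width lines.
Polar moment about centroid: J = 2[d³/12 + d(b/2)²] = 2[11.5³/12 + 11.5×1.75²] = 323.9 in³.
Direct shear f_v = P/L_w = 41.4 / 23 = 1.8 kip/in (vertical).
Torsion M = P·e = 41.4 × 12 = 496.8 kip·in.
Critical point at (x, y) = (1.75, 5.75) from centroid. f_tx = M·y/J = 8.819 kip/in; f_ty = M·x/J = 2.684 kip/in.
Resultant f_max = √[f_tx² + (f_v + f_ty)²] = √[8.819² + (1.8 + 2.684)²] = 9.893 kip/in.
Capacity per unit length: r_n/Ω = (1/2.0) × 0.6 × 100 × (0.707 × 0.375) = 7.954 kip/in.
9.893 > 7.954 → NOT adequate.

f_max ≈ 9.89 kip/in; NOT adequate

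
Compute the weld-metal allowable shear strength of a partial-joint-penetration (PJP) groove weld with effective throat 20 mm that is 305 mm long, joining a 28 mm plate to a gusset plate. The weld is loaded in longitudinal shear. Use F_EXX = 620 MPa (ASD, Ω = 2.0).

Effective throat (given) t_e = 20 mm.
A_we = 20 × 305 = 6100 mm².
F_nw = 0.6 F_EXX = 372 MPa.
R_n/Ω = (372 × 6100) / 2.0 × 10⁻³ = 1135 kN.

R_n/Ω ≈ 1130 kN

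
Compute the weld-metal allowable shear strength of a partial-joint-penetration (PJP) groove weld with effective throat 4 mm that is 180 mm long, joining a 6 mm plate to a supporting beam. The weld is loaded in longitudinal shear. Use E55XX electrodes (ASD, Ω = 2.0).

E55XX → F_EXX = 550 MPa.
Effective throat (given) t_e = 4 mm.
A_we = 4 × 180 = 720 mm².
F_nw = 0.6 F_EXX = 330 MPa.
R_n/Ω = (330 × 720) / 2.0 × 10⁻³ = 118.8 kN.

R_n/Ω ≈ 119 kN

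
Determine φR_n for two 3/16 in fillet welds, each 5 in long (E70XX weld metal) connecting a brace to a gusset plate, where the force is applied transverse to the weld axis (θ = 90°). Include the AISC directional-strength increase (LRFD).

φR_n ≈ 62.6 kips

E70XX → F_EXX = 70 ksi.
t_e = 0.707 × 0.1875 = 0.1326 in; A_we = 0.1326 × 10 = 1.326 in².
Directional factor: 1.0 + 0.5 sin^1.5(90°) = 1.5.
F_nw = 0.6 × 70 × 1.5 = 63 ksi.
φR_n = 0.75 × 63 × 1.326 = 62.64 kips.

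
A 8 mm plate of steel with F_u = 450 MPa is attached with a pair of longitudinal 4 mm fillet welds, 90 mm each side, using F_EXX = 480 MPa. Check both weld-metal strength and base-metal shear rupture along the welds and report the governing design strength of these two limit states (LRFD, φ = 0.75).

φR_n ≈ 110 kN (weld metal governs)

t_e = 0.707 × 4 = 2.828 mm; L = 180 mm.
Weld metal: φR_n = 0.75 × 0.6 × 480 × 2.828 × 180 × 10⁻³ = 110 kN.
Base metal (shear rupture): φR_n = 0.75 × 0.6 × 450 × 8 × 180 × 10⁻³ = 291.6 kN.
Governing: weld metal.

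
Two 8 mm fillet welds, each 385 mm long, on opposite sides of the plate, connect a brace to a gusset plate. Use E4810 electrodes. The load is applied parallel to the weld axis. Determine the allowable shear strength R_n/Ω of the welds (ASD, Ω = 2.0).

E48XX → F_EXX = 480 MPa.
Effective throat t_e = 0.707 × 8 = 5.656 mm.
Total length L = 770 mm; A_we = 5.656 × 770 = 4355 mm².
F_nw = 0.6 F_EXX = 0.6 × 480 = 288 MPa.
R_n = 288 × 4355 × 10⁻³ = 1254 kN; R_n/Ω = 1254/2.0 = 627.1 kN.

R_n/Ω ≈ 627 kN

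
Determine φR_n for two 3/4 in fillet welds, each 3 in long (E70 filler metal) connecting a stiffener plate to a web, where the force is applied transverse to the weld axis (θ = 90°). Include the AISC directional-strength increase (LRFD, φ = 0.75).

φR_n ≈ 150 kips

E70XX → F_EXX = 70 ksi.
t_e = 0.707 × 0.75 = 0.5302 in; A_we = 0.5302 × 6 = 3.181 in².
Directional factor: 1.0 + 0.5 sin^1.5(90°) = 1.5.
F_nw = 0.6 × 70 × 1.5 = 63 ksi.
φR_n = 0.75 × 63 × 3.181 = 150.3 kips.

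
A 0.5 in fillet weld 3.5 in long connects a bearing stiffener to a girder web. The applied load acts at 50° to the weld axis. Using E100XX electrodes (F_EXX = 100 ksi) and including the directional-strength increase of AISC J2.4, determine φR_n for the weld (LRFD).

φR_n ≈ 74.3 kips

t_e = 0.707 × 0.5 = 0.3535 in; A_we = 0.3535 × 3.5 = 1.237 in².
Directional factor: 1.0 + 0.5 sin^1.5(50°) = 1.335.
F_nw = 0.6 × 100 × 1.335 = 80.11 ksi.
φR_n = 0.75 × 80.11 × 1.237 = 74.34 kips.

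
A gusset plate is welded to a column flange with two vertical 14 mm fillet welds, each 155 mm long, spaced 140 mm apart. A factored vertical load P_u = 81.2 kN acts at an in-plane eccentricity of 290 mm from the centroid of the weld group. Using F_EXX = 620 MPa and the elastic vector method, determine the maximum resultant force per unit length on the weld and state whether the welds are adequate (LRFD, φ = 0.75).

Total weld length L_w = 310 mm. Treat welds as unit-width lines.
Polar moment about centroid: J = 2[d³/12 + d(b/2)²] = 2[155³/12 + 155×70²] = 2140000 mm³.
Direct shear f_v = P/L_w = 81.2×10³ / 310 = 261.9 N/mm (vertical).
Torsion M = P·e = 81.2×10³ × 290 = 23548000 N·mm.
Critical point at (x, y) = (70, 77.5) from centroid. f_tx = M·y/J = 852.9 N/mm; f_ty = M·x/J = 770.4 N/mm.
Resultant f_max = √[f_tx² + (f_v + f_ty)²] = √[852.9² + (261.9 + 770.4)²] = 1339 N/mm.
Capacity per unit length: φr_n = 0.75 × 0.6 × 620 × (0.707 × 14) = 2762 N/mm.
1339 ≤ 2762 → adequate.

f_max ≈ 1340 N/mm; adequate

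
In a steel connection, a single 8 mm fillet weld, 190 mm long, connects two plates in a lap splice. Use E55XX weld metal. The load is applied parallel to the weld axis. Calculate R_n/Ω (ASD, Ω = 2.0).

R_n/Ω ≈ 177 kN

E55XX → F_EXX = 550 MPa.
Effective throat t_e = 0.707 × 8 = 5.656 mm.
Total length L = 190 mm; A_we = 5.656 × 190 = 1075 mm².
F_nw = 0.6 F_EXX = 0.6 × 550 = 330 MPa.
R_n = 330 × 1075 × 10⁻³ = 354.6 kN; R_n/Ω = 354.6/2.0 = 177.3 kN.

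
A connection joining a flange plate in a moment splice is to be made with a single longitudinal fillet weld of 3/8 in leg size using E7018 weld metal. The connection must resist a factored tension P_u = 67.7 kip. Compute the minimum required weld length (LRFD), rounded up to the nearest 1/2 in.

E70XX → F_EXX = 70 ksi.
Throat t_e = 0.707 × 0.375 = 0.2651 in.
φr_n = 0.75 × 0.6 × 70 × 0.2651 = 8.351 kip/in.
L_req = P_u / φr_n = 67.7 / 8.351 = 8.106 in total.
Round up → use L = 8.5 in.

L = 8.5 in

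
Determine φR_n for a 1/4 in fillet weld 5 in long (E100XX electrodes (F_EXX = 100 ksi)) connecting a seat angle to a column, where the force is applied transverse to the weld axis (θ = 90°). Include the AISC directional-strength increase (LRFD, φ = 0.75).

φR_n ≈ 59.7 kips

t_e = 0.707 × 0.25 = 0.1767 in; A_we = 0.1767 × 5 = 0.8837 in².
Directional factor: 1.0 + 0.5 sin^1.5(90°) = 1.5.
F_nw = 0.6 × 100 × 1.5 = 90 ksi.
φR_n = 0.75 × 90 × 0.8837 = 59.65 kips.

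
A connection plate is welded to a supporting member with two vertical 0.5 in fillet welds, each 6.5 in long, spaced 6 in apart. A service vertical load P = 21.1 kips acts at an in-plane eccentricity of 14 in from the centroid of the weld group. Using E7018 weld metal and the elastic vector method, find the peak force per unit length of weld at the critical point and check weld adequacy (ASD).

f_max ≈ 9.21 kip/in; NOT adequate

E70XX → F_EXX = 70 ksi.
Total weld length L_w = 13 in. Treat welds as unit-width lines.
Polar moment about centroid: J = 2[d³/12 + d(b/2)²] = 2[6.5³/12 + 6.5×3²] = 162.8 in³.
Direct shear f_v = P/L_w = 21.1 / 13 = 1.623 kip/in (vertical).
Torsion M = P·e = 21.1 × 14 = 295.4 kip·in.
Critical point at (x, y) = (3, 3.25) from centroid. f_tx = M·y/J = 5.898 kip/in; f_ty = M·x/J = 5.444 kip/in.
Resultant f_max = √[f_tx² + (f_v + f_ty)²] = √[5.898² + (1.623 + 5.444)²] = 9.205 kip/in.
Capacity per unit length: r_n/Ω = (1/2.0) × 0.6 × 70 × (0.707 × 0.5) = 7.423 kip/in.
9.205 > 7.423 → NOT adequate.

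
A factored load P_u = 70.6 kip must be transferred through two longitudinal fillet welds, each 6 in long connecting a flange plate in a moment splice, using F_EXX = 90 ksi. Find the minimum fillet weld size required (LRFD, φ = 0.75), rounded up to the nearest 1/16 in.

w = 1/4 in

Total weld length L = 12 in.
Required throat t_e = P_u / (φ × 0.6 F_EXX × L) = 70.6 / (0.75 × 0.6 × 90 × 12) = 0.1453 in.
Required leg w = t_e / 0.707 = 0.2055 in → use 1/4 in.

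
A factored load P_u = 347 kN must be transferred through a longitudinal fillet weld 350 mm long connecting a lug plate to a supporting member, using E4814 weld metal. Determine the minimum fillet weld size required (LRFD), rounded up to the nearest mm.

w = 7 mm

E48XX → F_EXX = 480 MPa.
Total weld length L = 350 mm.
Required throat t_e = P_u / (φ × 0.6 F_EXX × L) = 347 / (0.75 × 0.6 × 480 × 350 × 10⁻³) = 4.59 mm.
Required leg w = t_e / 0.707 = 6.492 mm → use 7 mm.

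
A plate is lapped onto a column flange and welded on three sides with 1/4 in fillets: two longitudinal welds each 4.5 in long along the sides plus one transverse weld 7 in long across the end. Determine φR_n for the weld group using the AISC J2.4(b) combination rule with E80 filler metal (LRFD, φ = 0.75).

E80XX → F_EXX = 80 ksi.
t_e = 0.707 × 0.25 = 0.1767 in.
R_nwl = 0.6 × 80 × 0.1767 × 9 = 76.36 kips (longitudinal, 2 welds).
R_nwt = 0.6 × 80 × 0.1767 × 7 = 59.39 kips (transverse, base value).
(i) R_nwl + R_nwt = 135.7 kips; (ii) 0.85 R_nwl + 1.5 R_nwt = 154 kips.
R_n = max = 154 kips [governs: (ii)]; φR_n = 115.5 kips.

φR_n ≈ 115 kips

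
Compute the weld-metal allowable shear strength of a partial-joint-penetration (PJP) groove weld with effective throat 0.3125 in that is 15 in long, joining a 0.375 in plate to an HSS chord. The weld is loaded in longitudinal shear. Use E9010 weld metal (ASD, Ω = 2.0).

E90XX → F_EXX = 90 ksi.
Effective throat (given) t_e = 0.3125 in.
A_we = 0.3125 × 15 = 4.688 in².
F_nw = 0.6 F_EXX = 54 ksi.
R_n/Ω = (54 × 4.688) / 2.0 = 126.6 kip.

R_n/Ω ≈ 127 kip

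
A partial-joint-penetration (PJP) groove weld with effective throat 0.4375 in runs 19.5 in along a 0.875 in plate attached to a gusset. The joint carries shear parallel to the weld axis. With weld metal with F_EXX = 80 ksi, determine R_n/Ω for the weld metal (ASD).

Effective throat (given) t_e = 0.4375 in.
A_we = 0.4375 × 19.5 = 8.531 in².
F_nw = 0.6 F_EXX = 48 ksi.
R_n/Ω = (48 × 8.531) / 2.0 = 204.8 kips.

R_n/Ω ≈ 205 kips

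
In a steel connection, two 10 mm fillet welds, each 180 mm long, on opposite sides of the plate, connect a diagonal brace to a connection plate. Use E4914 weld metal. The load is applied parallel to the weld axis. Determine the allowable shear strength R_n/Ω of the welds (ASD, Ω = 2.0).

R_n/Ω ≈ 374 kN

E49XX → F_EXX = 490 MPa.
Effective throat t_e = 0.707 × 10 = 7.07 mm.
Total length L = 360 mm; A_we = 7.07 × 360 = 2545 mm².
F_nw = 0.6 F_EXX = 0.6 × 490 = 294 MPa.
R_n = 294 × 2545 × 10⁻³ = 748.3 kN; R_n/Ω = 748.3/2.0 = 374.1 kN.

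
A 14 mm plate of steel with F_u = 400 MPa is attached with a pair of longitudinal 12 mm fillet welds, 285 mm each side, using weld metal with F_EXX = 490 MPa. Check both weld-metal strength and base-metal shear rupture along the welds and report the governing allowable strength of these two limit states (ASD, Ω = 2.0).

t_e = 0.707 × 12 = 8.484 mm; L = 570 mm.
Weld metal: R_n/Ω = (1/2.0) × 0.6 × 490 × 8.484 × 570 × 10⁻³ = 710.9 kN.
Base metal (shear rupture): R_n/Ω = (1/2.0) × 0.6 × 400 × 14 × 570 × 10⁻³ = 957.6 kN.
Governing: weld metal.

R_n/Ω ≈ 711 kN (weld metal governs)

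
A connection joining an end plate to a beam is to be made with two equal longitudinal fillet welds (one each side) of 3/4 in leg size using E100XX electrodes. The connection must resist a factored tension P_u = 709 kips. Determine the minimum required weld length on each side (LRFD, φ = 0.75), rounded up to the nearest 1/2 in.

L = 15 in on each side

E100XX → F_EXX = 100 ksi.
Throat t_e = 0.707 × 0.75 = 0.5302 in.
φr_n = 0.75 × 0.6 × 100 × 0.5302 = 23.86 kips/in.
L_req = P_u / φr_n = 709 / 23.86 = 29.71 in total.
Per side: 29.71 / 2 = 14.86 in.
Round up → use L = 15 in on each side.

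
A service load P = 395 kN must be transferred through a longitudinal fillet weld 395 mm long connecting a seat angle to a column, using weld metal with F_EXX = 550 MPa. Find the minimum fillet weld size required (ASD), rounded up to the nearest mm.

w = 9 mm

Total weld length L = 395 mm.
Required throat t_e = P × Ω / (0.6 F_EXX × L) = 395 × 2.0 / (0.6 × 550 × 395 × 10⁻³) = 6.061 mm.
Required leg w = t_e / 0.707 = 8.572 mm → use 9 mm.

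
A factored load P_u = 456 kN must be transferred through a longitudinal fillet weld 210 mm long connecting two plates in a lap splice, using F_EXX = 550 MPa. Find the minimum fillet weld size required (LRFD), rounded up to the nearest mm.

w = 13 mm

Total weld length L = 210 mm.
Required throat t_e = P_u / (φ × 0.6 F_EXX × L) = 456 / (0.75 × 0.6 × 550 × 210 × 10⁻³) = 8.773 mm.
Required leg w = t_e / 0.707 = 12.41 mm → use 13 mm.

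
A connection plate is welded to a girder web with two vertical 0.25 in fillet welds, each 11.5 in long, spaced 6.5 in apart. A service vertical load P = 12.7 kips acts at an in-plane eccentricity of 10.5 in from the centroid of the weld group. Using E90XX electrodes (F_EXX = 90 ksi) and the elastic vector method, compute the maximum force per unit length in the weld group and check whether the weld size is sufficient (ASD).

f_max ≈ 2.1 kip/in; adequate

Total weld length L_w = 23 in. Treat welds as unit-width lines.
Polar moment about centroid: J = 2[d³/12 + d(b/2)²] = 2[11.5³/12 + 11.5×3.25²] = 496.4 in³.
Direct shear f_v = P/L_w = 12.7 / 23 = 0.5522 kip/in (vertical).
Torsion M = P·e = 12.7 × 10.5 = 133.35 kip·in.
Critical point at (x, y) = (3.25, 5.75) from centroid. f_tx = M·y/J = 1.545 kip/in; f_ty = M·x/J = 0.873 kip/in.
Resultant f_max = √[f_tx² + (f_v + f_ty)²] = √[1.545² + (0.5522 + 0.873)²] = 2.102 kip/in.
Capacity per unit length: r_n/Ω = (1/2.0) × 0.6 × 90 × (0.707 × 0.25) = 4.772 kip/in.
2.102 ≤ 4.772 → adequate.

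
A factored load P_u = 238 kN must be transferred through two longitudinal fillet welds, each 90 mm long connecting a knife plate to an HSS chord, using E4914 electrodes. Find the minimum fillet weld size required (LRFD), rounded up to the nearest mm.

E49XX → F_EXX = 490 MPa.
Total weld length L = 180 mm.
Required throat t_e = P_u / (φ × 0.6 F_EXX × L) = 238 / (0.75 × 0.6 × 490 × 180 × 10⁻³) = 5.996 mm.
Required leg w = t_e / 0.707 = 8.482 mm → use 9 mm.

w = 9 mm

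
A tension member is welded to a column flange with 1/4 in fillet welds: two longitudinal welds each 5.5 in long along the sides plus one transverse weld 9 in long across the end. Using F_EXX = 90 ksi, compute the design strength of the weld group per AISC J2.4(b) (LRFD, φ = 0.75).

φR_n ≈ 164 kips

t_e = 0.707 × 0.25 = 0.1767 in.
R_nwl = 0.6 × 90 × 0.1767 × 11 = 105 kips (longitudinal, 2 welds).
R_nwt = 0.6 × 90 × 0.1767 × 9 = 85.9 kips (transverse, base value).
(i) R_nwl + R_nwt = 190.9 kips; (ii) 0.85 R_nwl + 1.5 R_nwt = 218.1 kips.
R_n = max = 218.1 kips [governs: (ii)]; φR_n = 163.6 kips.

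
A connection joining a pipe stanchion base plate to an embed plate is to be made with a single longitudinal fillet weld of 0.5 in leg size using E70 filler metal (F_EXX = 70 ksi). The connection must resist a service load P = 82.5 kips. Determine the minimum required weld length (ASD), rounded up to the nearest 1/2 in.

L = 11.5 in

Throat t_e = 0.707 × 0.5 = 0.3535 in.
r_n/Ω = (0.6 × 70 × 0.3535) / 2.0 = 7.423 kip/in.
L_req = P / (r_n/Ω) = 82.5 / 7.423 = 11.11 in total.
Round up → use L = 11.5 in.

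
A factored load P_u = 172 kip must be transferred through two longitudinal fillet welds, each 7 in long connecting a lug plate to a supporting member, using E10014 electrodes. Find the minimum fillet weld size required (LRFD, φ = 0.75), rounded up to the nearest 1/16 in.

E100XX → F_EXX = 100 ksi.
Total weld length L = 14 in.
Required throat t_e = P_u / (φ × 0.6 F_EXX × L) = 172 / (0.75 × 0.6 × 100 × 14) = 0.273 in.
Required leg w = t_e / 0.707 = 0.3862 in → use 7/16 in.

w = 7/16 in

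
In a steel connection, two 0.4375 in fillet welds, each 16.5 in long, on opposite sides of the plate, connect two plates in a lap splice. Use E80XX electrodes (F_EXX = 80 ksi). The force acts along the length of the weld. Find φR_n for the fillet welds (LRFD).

φR_n ≈ 367 kip

Effective throat t_e = 0.707 × 0.4375 = 0.3093 in.
Total length L = 33 in; A_we = 0.3093 × 33 = 10.21 in².
F_nw = 0.6 F_EXX = 0.6 × 80 = 48 ksi.
φR_n = 0.75 × 48 × 10.21 = 367.5 kip.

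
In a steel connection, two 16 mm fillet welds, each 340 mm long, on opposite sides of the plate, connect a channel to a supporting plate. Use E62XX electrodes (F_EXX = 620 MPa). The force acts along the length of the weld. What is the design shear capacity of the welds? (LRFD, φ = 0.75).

φR_n ≈ 2150 kN

Effective throat t_e = 0.707 × 16 = 11.31 mm.
Total length L = 680 mm; A_we = 11.31 × 680 = 7692 mm².
F_nw = 0.6 F_EXX = 0.6 × 620 = 372 MPa.
φR_n = 0.75 × 372 × 7692 × 10⁻³ = 2146 kN.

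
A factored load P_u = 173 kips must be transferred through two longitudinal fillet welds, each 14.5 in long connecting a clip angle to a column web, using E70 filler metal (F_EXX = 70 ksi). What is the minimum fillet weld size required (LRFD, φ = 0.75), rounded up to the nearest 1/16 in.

w = 5/16 in

Total weld length L = 29 in.
Required throat t_e = P_u / (φ × 0.6 F_EXX × L) = 173 / (0.75 × 0.6 × 70 × 29) = 0.1894 in.
Required leg w = t_e / 0.707 = 0.2679 in → use 5/16 in.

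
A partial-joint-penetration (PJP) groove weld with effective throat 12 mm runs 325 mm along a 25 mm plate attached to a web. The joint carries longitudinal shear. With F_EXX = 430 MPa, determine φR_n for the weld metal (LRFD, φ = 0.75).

Effective throat (given) t_e = 12 mm.
A_we = 12 × 325 = 3900 mm².
F_nw = 0.6 F_EXX = 258 MPa.
φR_n = 0.75 × 258 × 3900 × 10⁻³ = 754.7 kN.

φR_n ≈ 755 kN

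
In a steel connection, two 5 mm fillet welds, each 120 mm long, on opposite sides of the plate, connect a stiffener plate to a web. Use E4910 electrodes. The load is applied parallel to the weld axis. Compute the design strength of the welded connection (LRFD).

E49XX → F_EXX = 490 MPa.
Effective throat t_e = 0.707 × 5 = 3.535 mm.
Total length L = 240 mm; A_we = 3.535 × 240 = 848.4 mm².
F_nw = 0.6 F_EXX = 0.6 × 490 = 294 MPa.
φR_n = 0.75 × 294 × 848.4 × 10⁻³ = 187.1 kN.

φR_n ≈ 187 kN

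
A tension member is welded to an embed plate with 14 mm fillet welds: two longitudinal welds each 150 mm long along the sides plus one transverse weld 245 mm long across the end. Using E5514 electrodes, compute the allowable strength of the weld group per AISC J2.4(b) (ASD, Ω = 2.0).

E55XX → F_EXX = 550 MPa.
t_e = 0.707 × 14 = 9.898 mm.
R_nwl = 0.6 × 550 × 9.898 × 300 × 10⁻³ = 979.9 kN (longitudinal, 2 welds).
R_nwt = 0.6 × 550 × 9.898 × 245 × 10⁻³ = 800.3 kN (transverse, base value).
(i) R_nwl + R_nwt = 1780 kN; (ii) 0.85 R_nwl + 1.5 R_nwt = 2033 kN.
R_n = max = 2033 kN [governs: (ii)]; R_n/Ω = 1017 kN.

R_n/Ω ≈ 1020 kN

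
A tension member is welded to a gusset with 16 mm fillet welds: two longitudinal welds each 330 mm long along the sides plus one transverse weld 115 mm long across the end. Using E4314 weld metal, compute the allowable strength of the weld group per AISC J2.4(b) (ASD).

R_n/Ω ≈ 1130 kN

E43XX → F_EXX = 430 MPa.
t_e = 0.707 × 16 = 11.31 mm.
R_nwl = 0.6 × 430 × 11.31 × 660 × 10⁻³ = 1926 kN (longitudinal, 2 welds).
R_nwt = 0.6 × 430 × 11.31 × 115 × 10⁻³ = 335.6 kN (transverse, base value).
(i) R_nwl + R_nwt = 2262 kN; (ii) 0.85 R_nwl + 1.5 R_nwt = 2141 kN.
R_n = max = 2262 kN [governs: (i)]; R_n/Ω = 1131 kN.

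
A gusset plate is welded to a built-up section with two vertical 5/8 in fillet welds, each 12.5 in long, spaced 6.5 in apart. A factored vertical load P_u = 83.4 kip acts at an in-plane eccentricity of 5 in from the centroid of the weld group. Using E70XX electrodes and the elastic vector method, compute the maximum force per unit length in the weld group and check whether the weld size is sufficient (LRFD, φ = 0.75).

f_max ≈ 7.16 kip/in; adequate

E70XX → F_EXX = 70 ksi.
Total weld length L_w = 25 in. Treat welds as unit-width lines.
Polar moment about centroid: J = 2[d³/12 + d(b/2)²] = 2[12.5³/12 + 12.5×3.25²] = 589.6 in³.
Direct shear f_v = P/L_w = 83.4 / 25 = 3.336 kip/in (vertical).
Torsion M = P·e = 83.4 × 5 = 417 kip·in.
Critical point at (x, y) = (3.25, 6.25) from centroid. f_tx = M·y/J = 4.42 kip/in; f_ty = M·x/J = 2.299 kip/in.
Resultant f_max = √[f_tx² + (f_v + f_ty)²] = √[4.42² + (3.336 + 2.299)²] = 7.162 kip/in.
Capacity per unit length: φr_n = 0.75 × 0.6 × 70 × (0.707 × 0.625) = 13.92 kip/in.
7.162 ≤ 13.92 → adequate.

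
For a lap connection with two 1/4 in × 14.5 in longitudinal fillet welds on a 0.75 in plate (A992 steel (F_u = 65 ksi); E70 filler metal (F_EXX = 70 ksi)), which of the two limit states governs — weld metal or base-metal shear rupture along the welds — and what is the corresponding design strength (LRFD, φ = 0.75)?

t_e = 0.707 × 0.25 = 0.1767 in; L = 29 in.
Weld metal: φR_n = 0.75 × 0.6 × 70 × 0.1767 × 29 = 161.5 kip.
Base metal (shear rupture): φR_n = 0.75 × 0.6 × 65 × 0.75 × 29 = 636.2 kip.
Governing: weld metal.

φR_n ≈ 161 kip (weld metal governs)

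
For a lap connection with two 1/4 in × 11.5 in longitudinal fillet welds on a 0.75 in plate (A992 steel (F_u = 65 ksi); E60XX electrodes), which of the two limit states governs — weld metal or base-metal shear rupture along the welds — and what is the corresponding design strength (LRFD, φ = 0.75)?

φR_n ≈ 110 kips (weld metal governs)

E60XX → F_EXX = 60 ksi.
t_e = 0.707 × 0.25 = 0.1767 in; L = 23 in.
Weld metal: φR_n = 0.75 × 0.6 × 60 × 0.1767 × 23 = 109.8 kips.
Base metal (shear rupture): φR_n = 0.75 × 0.6 × 65 × 0.75 × 23 = 504.6 kips.
Governing: weld metal.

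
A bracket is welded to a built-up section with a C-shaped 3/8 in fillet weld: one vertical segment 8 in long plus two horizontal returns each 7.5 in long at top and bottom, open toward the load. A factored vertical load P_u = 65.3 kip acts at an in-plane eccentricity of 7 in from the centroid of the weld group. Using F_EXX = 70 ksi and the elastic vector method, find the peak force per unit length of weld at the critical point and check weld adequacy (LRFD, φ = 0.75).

Total weld length L_w = 23 in. Treat welds as unit-width lines.
Centroid: x̄ = 2×7.5×3.75 / 23 = 2.446 in from the vertical weld.
Polar moment about centroid: J = I_x + I_y = [8³/12 + 2×7.5×4²] + [8×2.446² + 2(7.5³/12 + 7.5×1.304²)] = 426.3 in³.
Direct shear f_v = P/L_w = 65.3 / 23 = 2.839 kip/in (vertical).
Torsion M = P·e = 65.3 × 7 = 457.1 kip·in.
Critical point at (x, y) = (5.054, 4) from centroid. f_tx = M·y/J = 4.289 kip/in; f_ty = M·x/J = 5.419 kip/in.
Resultant f_max = √[f_tx² + (f_v + f_ty)²] = √[4.289² + (2.839 + 5.419)²] = 9.305 kip/in.
Capacity per unit length: φr_n = 0.75 × 0.6 × 70 × (0.707 × 0.375) = 8.351 kip/in.
9.305 > 8.351 → NOT adequate.

f_max ≈ 9.31 kip/in; NOT adequate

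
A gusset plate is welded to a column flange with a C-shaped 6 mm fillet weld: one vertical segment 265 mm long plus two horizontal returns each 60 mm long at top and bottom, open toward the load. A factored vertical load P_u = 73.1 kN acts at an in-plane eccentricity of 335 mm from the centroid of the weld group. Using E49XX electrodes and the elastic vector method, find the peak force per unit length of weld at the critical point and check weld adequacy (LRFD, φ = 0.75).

E49XX → F_EXX = 490 MPa.
Total weld length L_w = 385 mm. Treat welds as unit-width lines.
Centroid: x̄ = 2×60×30 / 385 = 9.351 mm from the vertical weld.
Polar moment about centroid: J = I_x + I_y = [265³/12 + 2×60×132.5²] + [265×9.351² + 2(60³/12 + 60×20.65²)] = 3768000 mm³.
Direct shear f_v = P/L_w = 73.1×10³ / 385 = 189.9 N/mm (vertical).
Torsion M = P·e = 73.1×10³ × 335 = 24488000 N·mm.
Critical point at (x, y) = (50.65, 132.5) from centroid. f_tx = M·y/J = 861.2 N/mm; f_ty = M·x/J = 329.2 N/mm.
Resultant f_max = √[f_tx² + (f_v + f_ty)²] = √[861.2² + (189.9 + 329.2)²] = 1005 N/mm.
Capacity per unit length: φr_n = 0.75 × 0.6 × 490 × (0.707 × 6) = 935.4 N/mm.
1005 > 935.4 → NOT adequate.

f_max ≈ 1010 N/mm; NOT adequate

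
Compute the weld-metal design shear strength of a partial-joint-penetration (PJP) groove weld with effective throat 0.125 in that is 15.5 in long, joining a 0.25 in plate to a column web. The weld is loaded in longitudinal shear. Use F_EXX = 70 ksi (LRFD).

φR_n ≈ 61 kip

Effective throat (given) t_e = 0.125 in.
A_we = 0.125 × 15.5 = 1.938 in².
F_nw = 0.6 F_EXX = 42 ksi.
φR_n = 0.75 × 42 × 1.938 = 61.03 kip.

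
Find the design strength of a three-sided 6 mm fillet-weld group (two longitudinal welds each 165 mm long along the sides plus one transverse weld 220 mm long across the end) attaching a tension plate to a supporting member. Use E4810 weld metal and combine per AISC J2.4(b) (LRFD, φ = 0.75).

φR_n ≈ 559 kN

E48XX → F_EXX = 480 MPa.
t_e = 0.707 × 6 = 4.242 mm.
R_nwl = 0.6 × 480 × 4.242 × 330 × 10⁻³ = 403.2 kN (longitudinal, 2 welds).
R_nwt = 0.6 × 480 × 4.242 × 220 × 10⁻³ = 268.8 kN (transverse, base value).
(i) R_nwl + R_nwt = 671.9 kN; (ii) 0.85 R_nwl + 1.5 R_nwt = 745.8 kN.
R_n = max = 745.8 kN [governs: (ii)]; φR_n = 559.4 kN.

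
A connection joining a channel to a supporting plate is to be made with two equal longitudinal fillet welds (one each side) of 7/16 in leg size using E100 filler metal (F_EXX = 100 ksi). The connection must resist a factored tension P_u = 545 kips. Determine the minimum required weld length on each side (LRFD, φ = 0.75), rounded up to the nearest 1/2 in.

Throat t_e = 0.707 × 0.4375 = 0.3093 in.
φr_n = 0.75 × 0.6 × 100 × 0.3093 = 13.92 kips/in.
L_req = P_u / φr_n = 545 / 13.92 = 39.15 in total.
Per side: 39.15 / 2 = 19.58 in.
Round up → use L = 20 in on each side.

L = 20 in on each side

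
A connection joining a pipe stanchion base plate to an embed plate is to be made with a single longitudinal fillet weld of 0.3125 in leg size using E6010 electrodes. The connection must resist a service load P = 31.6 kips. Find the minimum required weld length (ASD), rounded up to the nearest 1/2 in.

E60XX → F_EXX = 60 ksi.
Throat t_e = 0.707 × 0.3125 = 0.2209 in.
r_n/Ω = (0.6 × 60 × 0.2209) / 2.0 = 3.977 kip/in.
L_req = P / (r_n/Ω) = 31.6 / 3.977 = 7.946 in total.
Round up → use L = 8 in.

L = 8 in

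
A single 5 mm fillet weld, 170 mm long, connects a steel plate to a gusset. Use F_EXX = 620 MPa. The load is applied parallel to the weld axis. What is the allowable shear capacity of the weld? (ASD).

R_n/Ω ≈ 112 kN

Effective throat t_e = 0.707 × 5 = 3.535 mm.
Total length L = 170 mm; A_we = 3.535 × 170 = 600.9 mm².
F_nw = 0.6 F_EXX = 0.6 × 620 = 372 MPa.
R_n = 372 × 600.9 × 10⁻³ = 223.6 kN; R_n/Ω = 223.6/2.0 = 111.8 kN.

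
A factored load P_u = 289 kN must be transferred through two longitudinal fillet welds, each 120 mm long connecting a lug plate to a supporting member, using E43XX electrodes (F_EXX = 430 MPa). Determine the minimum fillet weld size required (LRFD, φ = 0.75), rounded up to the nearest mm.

w = 9 mm

Total weld length L = 240 mm.
Required throat t_e = P_u / (φ × 0.6 F_EXX × L) = 289 / (0.75 × 0.6 × 430 × 240 × 10⁻³) = 6.223 mm.
Required leg w = t_e / 0.707 = 8.802 mm → use 9 mm.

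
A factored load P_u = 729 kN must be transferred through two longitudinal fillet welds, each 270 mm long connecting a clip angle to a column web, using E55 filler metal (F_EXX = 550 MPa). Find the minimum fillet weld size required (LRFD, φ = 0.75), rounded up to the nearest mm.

Total weld length L = 540 mm.
Required throat t_e = P_u / (φ × 0.6 F_EXX × L) = 729 / (0.75 × 0.6 × 550 × 540 × 10⁻³) = 5.455 mm.
Required leg w = t_e / 0.707 = 7.715 mm → use 8 mm.

w = 8 mm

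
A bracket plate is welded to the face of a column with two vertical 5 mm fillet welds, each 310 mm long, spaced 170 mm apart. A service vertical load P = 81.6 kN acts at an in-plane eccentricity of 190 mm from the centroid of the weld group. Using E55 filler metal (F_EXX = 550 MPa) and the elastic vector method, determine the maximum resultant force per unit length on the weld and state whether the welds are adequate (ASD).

f_max ≈ 372 N/mm; adequate

Total weld length L_w = 620 mm. Treat welds as unit-width lines.
Polar moment about centroid: J = 2[d³/12 + d(b/2)²] = 2[310³/12 + 310×85²] = 9445000 mm³.
Direct shear f_v = P/L_w = 81.6×10³ / 620 = 131.6 N/mm (vertical).
Torsion M = P·e = 81.6×10³ × 190 = 15504000 N·mm.
Critical point at (x, y) = (85, 155) from centroid. f_tx = M·y/J = 254.4 N/mm; f_ty = M·x/J = 139.5 N/mm.
Resultant f_max = √[f_tx² + (f_v + f_ty)²] = √[254.4² + (131.6 + 139.5)²] = 371.8 N/mm.
Capacity per unit length: r_n/Ω = (1/2.0) × 0.6 × 550 × (0.707 × 5) = 583.3 N/mm.
371.8 ≤ 583.3 → adequate.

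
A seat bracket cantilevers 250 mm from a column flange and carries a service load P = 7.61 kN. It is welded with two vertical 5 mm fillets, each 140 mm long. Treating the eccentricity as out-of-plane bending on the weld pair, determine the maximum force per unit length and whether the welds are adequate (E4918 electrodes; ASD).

f_max ≈ 292 N/mm; adequate

E49XX → F_EXX = 490 MPa.
L_w = 2 × 140 = 280 mm; section modulus (unit throat) S = 2 × L²/6 = 6533 mm².
Direct shear f_v = P/L_w = 7.61×10³/280 = 27.18 N/mm.
Moment M = P × e = 7.61×10³ × 250 = 1902500 N·mm; bending f_b = M/S = 291.2 N/mm.
f_max = √(f_v² + f_b²) = √(27.18² + 291.2²) = 292.5 N/mm.
r_n/Ω = (1/2.0) × 0.6 × 490 × (0.707 × 5) = 519.6 N/mm → adequate.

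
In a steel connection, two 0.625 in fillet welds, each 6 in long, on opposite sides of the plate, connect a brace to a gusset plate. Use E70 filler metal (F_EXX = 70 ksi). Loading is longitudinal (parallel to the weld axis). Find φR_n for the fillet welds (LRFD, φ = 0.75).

Effective throat t_e = 0.707 × 0.625 = 0.4419 in.
Total length L = 12 in; A_we = 0.4419 × 12 = 5.302 in².
F_nw = 0.6 F_EXX = 0.6 × 70 = 42 ksi.
φR_n = 0.75 × 42 × 5.302 = 167 kips.

φR_n ≈ 167 kips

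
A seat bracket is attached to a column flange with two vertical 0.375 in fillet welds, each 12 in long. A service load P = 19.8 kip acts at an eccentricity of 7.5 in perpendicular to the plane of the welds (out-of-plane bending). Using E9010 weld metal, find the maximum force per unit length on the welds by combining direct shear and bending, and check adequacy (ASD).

f_max ≈ 3.2 kip/in; adequate

E90XX → F_EXX = 90 ksi.
L_w = 2 × 12 = 24 in; section modulus (unit throat) S = 2 × L²/6 = 48 in².
Direct shear f_v = P/L_w = 19.8/24 = 0.825 kip/in.
Moment M = P × e = 19.8 × 7.5 = 148.5 kip·in; bending f_b = M/S = 3.094 kip/in.
f_max = √(f_v² + f_b²) = √(0.825² + 3.094²) = 3.202 kip/in.
r_n/Ω = (1/2.0) × 0.6 × 90 × (0.707 × 0.375) = 7.158 kip/in → adequate.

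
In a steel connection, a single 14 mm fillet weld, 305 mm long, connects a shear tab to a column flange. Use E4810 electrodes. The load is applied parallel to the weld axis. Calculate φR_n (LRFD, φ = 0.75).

φR_n ≈ 652 kN

E48XX → F_EXX = 480 MPa.
Effective throat t_e = 0.707 × 14 = 9.898 mm.
Total length L = 305 mm; A_we = 9.898 × 305 = 3019 mm².
F_nw = 0.6 F_EXX = 0.6 × 480 = 288 MPa.
φR_n = 0.75 × 288 × 3019 × 10⁻³ = 652.1 kN.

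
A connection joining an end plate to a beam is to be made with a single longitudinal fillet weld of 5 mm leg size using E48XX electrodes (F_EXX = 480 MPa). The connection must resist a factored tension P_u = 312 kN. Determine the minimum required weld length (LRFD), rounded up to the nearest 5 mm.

L = 410 mm

Throat t_e = 0.707 × 5 = 3.535 mm.
φr_n = 0.75 × 0.6 × 480 × 3.535 × 10⁻³ = 0.7636 kN/mm.
L_req = P_u / φr_n = 312 / 0.7636 = 408.6 mm total.
Round up → use L = 410 mm.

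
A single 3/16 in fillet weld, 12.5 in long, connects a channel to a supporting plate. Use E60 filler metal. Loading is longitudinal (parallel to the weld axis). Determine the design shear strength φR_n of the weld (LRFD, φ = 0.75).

E60XX → F_EXX = 60 ksi.
Effective throat t_e = 0.707 × 0.1875 = 0.1326 in.
Total length L = 12.5 in; A_we = 0.1326 × 12.5 = 1.657 in².
F_nw = 0.6 F_EXX = 0.6 × 60 = 36 ksi.
φR_n = 0.75 × 36 × 1.657 = 44.74 kip.

φR_n ≈ 44.7 kip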